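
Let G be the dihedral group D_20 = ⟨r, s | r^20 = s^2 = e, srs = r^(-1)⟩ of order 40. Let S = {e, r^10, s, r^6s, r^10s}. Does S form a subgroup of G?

No

Closure fails: s · r^6s = r^14 ∉ S. So S is not a subgroup.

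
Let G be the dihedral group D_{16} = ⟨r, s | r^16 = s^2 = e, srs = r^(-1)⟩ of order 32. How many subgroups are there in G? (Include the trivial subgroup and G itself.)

|G| = 32, so by Lagrange every subgroup order divides 32. Divisors: 1, 2, 4, 8, 16, 32.
Subgroups by order — order 1: 1; order 2: 17; order 4: 9; order 8: 5; order 16: 3; order 32: 1.
Total: 1 + 17 + 9 + 5 + 3 + 1 = 36.

36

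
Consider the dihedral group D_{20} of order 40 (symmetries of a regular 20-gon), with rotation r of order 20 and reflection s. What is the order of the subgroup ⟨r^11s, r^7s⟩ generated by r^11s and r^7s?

|⟨r^11s⟩| = 2 and |⟨r^7s⟩| = 2, so |H| is a multiple of lcm(2, 2) = 2 and divides |G| = 40.
Closing under the operation: H = {e, r^4, r^8, r^12, r^16, r^3s, r^7s, r^11s, r^15s, r^19s}, so |H| = 10.

10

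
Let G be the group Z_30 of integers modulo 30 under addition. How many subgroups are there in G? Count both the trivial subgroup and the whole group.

8

Subgroups of the cyclic group Z_30 correspond bijectively to divisors of 30.
Divisors of 30: 1, 2, 3, 5, 6, 10, 15, 30.
So Z_30 has 8 subgroups.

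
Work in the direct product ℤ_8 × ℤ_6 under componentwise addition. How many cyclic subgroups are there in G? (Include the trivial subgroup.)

A cyclic subgroup of order d is generated by each of its φ(d) elements of order d, so the cyclic subgroups of order d number (#elements of order d)/φ(d).
Cyclic subgroups by order — order 1: 1; order 2: 3; order 3: 1; order 4: 2; order 6: 3; order 8: 2; order 12: 2; order 24: 2.
Total: 16.

16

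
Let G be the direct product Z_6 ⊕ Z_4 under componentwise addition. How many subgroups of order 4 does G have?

3

|G| = 24 and 4 | 24, so subgroups of order 4 are possible by Lagrange.
The subgroups of order 4 are: {(0,0), (0,1), (0,2), (0,3)}; {(0,0), (0,2), (3,0), (3,2)}; {(0,0), (0,2), (3,1), (3,3)}.
So G has 3 subgroups of order 4.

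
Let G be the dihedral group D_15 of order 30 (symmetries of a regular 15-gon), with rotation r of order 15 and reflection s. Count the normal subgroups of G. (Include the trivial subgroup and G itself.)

5

G has 28 subgroups. Checking conjugation-invariance by order — order 1: 1/1 normal; order 2: 0/15 normal; order 3: 1/1 normal; order 5: 1/1 normal; order 6: 0/5 normal; order 10: 0/3 normal; order 15: 1/1 normal; order 30: 1/1 normal.
Total normal subgroups: 5.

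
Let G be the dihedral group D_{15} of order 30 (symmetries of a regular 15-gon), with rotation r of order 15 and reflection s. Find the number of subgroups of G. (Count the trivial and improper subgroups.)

28

|G| = 30, so by Lagrange every subgroup order divides 30. Divisors: 1, 2, 3, 5, 6, 10, 15, 30.
Subgroups by order — order 1: 1; order 2: 15; order 3: 1; order 5: 1; order 6: 5; order 10: 3; order 15: 1; order 30: 1.
Total: 1 + 15 + 1 + 1 + 5 + 3 + 1 + 1 = 28.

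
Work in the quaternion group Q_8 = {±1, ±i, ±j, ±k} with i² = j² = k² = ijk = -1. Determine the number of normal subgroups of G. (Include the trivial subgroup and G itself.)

6

G has 6 subgroups. Checking conjugation-invariance by order — order 1: 1/1 normal; order 2: 1/1 normal; order 4: 3/3 normal; order 8: 1/1 normal.
Total normal subgroups: 6.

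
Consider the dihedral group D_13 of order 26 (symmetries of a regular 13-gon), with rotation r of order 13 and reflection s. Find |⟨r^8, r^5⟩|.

13

|⟨r^8⟩| = 13 and |⟨r^5⟩| = 13, so |H| is a multiple of lcm(13, 13) = 13 and divides |G| = 26.
Closing under the operation: H = {e, r, r^2, r^3, r^4, r^5, r^6, r^7, r^8, r^9, r^10, r^11, r^12}, so |H| = 13.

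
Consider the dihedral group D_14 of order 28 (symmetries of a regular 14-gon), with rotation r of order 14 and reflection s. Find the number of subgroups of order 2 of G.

15

|G| = 28 and 2 | 28, so subgroups of order 2 are possible by Lagrange.
The subgroups of order 2 are: {e, r^10s}; {e, r^11s}; {e, r^12s}; {e, r^13s}; … (15 in all).
So G has 15 subgroups of order 2.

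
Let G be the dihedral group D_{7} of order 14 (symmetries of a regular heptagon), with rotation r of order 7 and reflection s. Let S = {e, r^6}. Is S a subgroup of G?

r^6 ∈ S but its inverse r ∉ S, so S is not a subgroup.

No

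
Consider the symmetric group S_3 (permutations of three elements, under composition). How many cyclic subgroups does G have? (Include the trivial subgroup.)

5

Each element a generates a cyclic subgroup ⟨a⟩; distinct elements may generate the same one (a cyclic group of order d has φ(d) generators).
Cyclic subgroups by order — order 1: 1; order 2: 3; order 3: 1.
Total: 5.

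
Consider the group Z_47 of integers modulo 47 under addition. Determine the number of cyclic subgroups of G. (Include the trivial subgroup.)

Group the elements of G by the cyclic subgroup they generate; each cyclic subgroup of order d accounts for φ(d) elements.
Cyclic subgroups by order — order 1: 1; order 47: 1.
Total: 2.

2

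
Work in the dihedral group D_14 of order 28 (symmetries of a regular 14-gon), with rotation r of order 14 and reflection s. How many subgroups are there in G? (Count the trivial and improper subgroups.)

|G| = 28, so by Lagrange every subgroup order divides 28. Divisors: 1, 2, 4, 7, 14, 28.
Subgroups by order — order 1: 1; order 2: 15; order 4: 7; order 7: 1; order 14: 3; order 28: 1.
Total: 1 + 15 + 7 + 1 + 3 + 1 = 28.

28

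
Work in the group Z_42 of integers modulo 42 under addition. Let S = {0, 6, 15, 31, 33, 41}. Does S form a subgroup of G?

33 ∈ S but its inverse 9 ∉ S, so S is not a subgroup.

No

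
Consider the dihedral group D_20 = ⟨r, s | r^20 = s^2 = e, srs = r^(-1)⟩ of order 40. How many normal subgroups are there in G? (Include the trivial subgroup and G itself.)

G has 48 subgroups. Checking conjugation-invariance by order — order 1: 1/1 normal; order 2: 1/21 normal; order 4: 1/11 normal; order 5: 1/1 normal; order 8: 0/5 normal; order 10: 1/5 normal; order 20: 3/3 normal; order 40: 1/1 normal.
Total normal subgroups: 9.

9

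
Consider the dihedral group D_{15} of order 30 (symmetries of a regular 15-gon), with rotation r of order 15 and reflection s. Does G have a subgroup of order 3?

3 | 30. A subgroup of order 3 is {e, r^5, r^10}.

Yes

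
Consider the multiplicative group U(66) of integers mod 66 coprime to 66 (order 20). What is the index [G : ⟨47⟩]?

|⟨47⟩| = 10 and |G| = 20.
By Lagrange, [G : H] = |G|/|H| = 20/10 = 2.

2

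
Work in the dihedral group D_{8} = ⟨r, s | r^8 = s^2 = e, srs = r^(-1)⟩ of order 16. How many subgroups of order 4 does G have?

|G| = 16 and 4 | 16, so subgroups of order 4 are possible by Lagrange.
The subgroups of order 4 are: {e, r^2, r^4, r^6}; {e, r^4, r^2s, r^6s}; {e, r^4, r^3s, r^7s}; {e, r^4, s, r^4s}; … (5 in all).
So G has 5 subgroups of order 4.

5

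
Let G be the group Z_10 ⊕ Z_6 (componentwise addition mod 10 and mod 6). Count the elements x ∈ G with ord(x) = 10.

An element (a,b) has order lcm(ord(a), ord(b)); count pairs with lcm equal to 10.
Enumerating gives 12 such elements.

12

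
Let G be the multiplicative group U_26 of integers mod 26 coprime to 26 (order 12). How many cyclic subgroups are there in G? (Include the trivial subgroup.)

6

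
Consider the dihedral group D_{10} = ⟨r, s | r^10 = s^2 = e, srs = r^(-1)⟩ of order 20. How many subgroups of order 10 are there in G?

|G| = 20 and 10 | 20, so subgroups of order 10 are possible by Lagrange.
The subgroups of order 10 are: {e, r, r^2, r^3, r^4, r^5, r^6, r^7, r^8, r^9}; {e, r^2, r^4, r^6, r^8, s, r^2s, r^4s, r^6s, r^8s}; {e, r^2, r^4, r^6, r^8, rs, r^3s, r^5s, r^7s, r^9s}.
So G has 3 subgroups of order 10.

3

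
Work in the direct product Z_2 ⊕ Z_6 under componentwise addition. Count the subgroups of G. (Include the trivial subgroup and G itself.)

10

|G| = 12, so by Lagrange every subgroup order divides 12. Divisors: 1, 2, 3, 4, 6, 12.
Subgroups by order — order 1: 1; order 2: 3; order 3: 1; order 4: 1; order 6: 3; order 12: 1.
Total: 1 + 3 + 1 + 1 + 3 + 1 = 10.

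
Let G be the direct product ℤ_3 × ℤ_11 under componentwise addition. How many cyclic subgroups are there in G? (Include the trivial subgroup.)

4

Each element a generates a cyclic subgroup ⟨a⟩; distinct elements may generate the same one (a cyclic group of order d has φ(d) generators).
Cyclic subgroups by order — order 1: 1; order 3: 1; order 11: 1; order 33: 1.
Total: 4.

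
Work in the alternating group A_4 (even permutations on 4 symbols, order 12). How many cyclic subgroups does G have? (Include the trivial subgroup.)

Group the elements of G by the cyclic subgroup they generate; each cyclic subgroup of order d accounts for φ(d) elements.
Cyclic subgroups by order — order 1: 1; order 2: 3; order 3: 4.
Total: 8.

8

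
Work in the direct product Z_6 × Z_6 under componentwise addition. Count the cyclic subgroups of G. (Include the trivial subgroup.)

20

A cyclic subgroup of order d is generated by each of its φ(d) elements of order d, so the cyclic subgroups of order d number (#elements of order d)/φ(d).
Cyclic subgroups by order — order 1: 1; order 2: 3; order 3: 4; order 6: 12.
Total: 20.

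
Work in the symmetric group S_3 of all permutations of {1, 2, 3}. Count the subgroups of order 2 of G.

3

|G| = 6 and 2 | 6, so subgroups of order 2 are possible by Lagrange.
The subgroups of order 2 are: {e, (1 2)}; {e, (1 3)}; {e, (2 3)}.
So G has 3 subgroups of order 2.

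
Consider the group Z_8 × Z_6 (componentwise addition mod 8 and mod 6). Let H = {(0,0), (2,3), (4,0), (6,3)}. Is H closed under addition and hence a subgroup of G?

|H| = 4 divides |G| = 48, consistent with Lagrange.
H contains the identity, every element's inverse is in H, and H is closed under +: it is a subgroup.
In fact H = ⟨(2,3)⟩.

Yes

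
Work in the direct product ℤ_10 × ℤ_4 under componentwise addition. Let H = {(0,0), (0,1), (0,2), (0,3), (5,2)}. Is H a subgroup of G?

Closure fails: (0,1) + (5,2) = (5,3) ∉ H. So H is not a subgroup.

No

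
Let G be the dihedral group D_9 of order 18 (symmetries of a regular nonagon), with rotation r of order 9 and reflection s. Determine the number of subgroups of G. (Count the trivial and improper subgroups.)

|G| = 18, so by Lagrange every subgroup order divides 18. Divisors: 1, 2, 3, 6, 9, 18.
Subgroups by order — order 1: 1; order 2: 9; order 3: 1; order 6: 3; order 9: 1; order 18: 1.
Total: 1 + 9 + 1 + 3 + 1 + 1 = 16.

16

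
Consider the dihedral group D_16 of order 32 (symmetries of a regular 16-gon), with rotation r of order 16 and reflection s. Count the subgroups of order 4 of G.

9

|G| = 32 and 4 | 32, so subgroups of order 4 are possible by Lagrange.
The subgroups of order 4 are: {e, r^8, r^2s, r^10s}; {e, r^8, r^3s, r^11s}; {e, r^4, r^8, r^12}; {e, r^8, r^4s, r^12s}; … (9 in all).
So G has 9 subgroups of order 4.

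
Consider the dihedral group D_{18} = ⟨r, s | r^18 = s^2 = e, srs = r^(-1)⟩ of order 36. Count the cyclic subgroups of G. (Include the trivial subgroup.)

Each element a generates a cyclic subgroup ⟨a⟩; distinct elements may generate the same one (a cyclic group of order d has φ(d) generators).
Cyclic subgroups by order — order 1: 1; order 2: 19; order 3: 1; order 6: 1; order 9: 1; order 18: 1.
Total: 24.

24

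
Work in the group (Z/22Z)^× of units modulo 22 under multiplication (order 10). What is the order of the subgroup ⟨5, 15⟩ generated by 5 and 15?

|⟨5⟩| = 5 and |⟨15⟩| = 5, so |H| is a multiple of lcm(5, 5) = 5 and divides |G| = 10.
Closing under the operation: H = {1, 3, 5, 9, 15}, so |H| = 5.

5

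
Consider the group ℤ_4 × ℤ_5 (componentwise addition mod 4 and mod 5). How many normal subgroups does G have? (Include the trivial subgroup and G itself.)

G is abelian, so every subgroup is normal.
G has 6 subgroups in total, hence 6 normal subgroups.

6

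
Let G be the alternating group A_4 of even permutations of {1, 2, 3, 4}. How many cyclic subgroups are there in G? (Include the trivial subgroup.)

8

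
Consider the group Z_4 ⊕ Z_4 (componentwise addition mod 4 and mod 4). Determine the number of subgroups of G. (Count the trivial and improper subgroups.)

15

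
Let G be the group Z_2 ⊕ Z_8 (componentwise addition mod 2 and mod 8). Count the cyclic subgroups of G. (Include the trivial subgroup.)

A cyclic subgroup of order d is generated by each of its φ(d) elements of order d, so the cyclic subgroups of order d number (#elements of order d)/φ(d).
Cyclic subgroups by order — order 1: 1; order 2: 3; order 4: 2; order 8: 2.
Total: 8.

8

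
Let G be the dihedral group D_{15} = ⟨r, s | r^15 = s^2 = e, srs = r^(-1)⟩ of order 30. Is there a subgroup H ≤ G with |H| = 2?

2 | 30. A subgroup of order 2 is {e, r^10s}.

Yes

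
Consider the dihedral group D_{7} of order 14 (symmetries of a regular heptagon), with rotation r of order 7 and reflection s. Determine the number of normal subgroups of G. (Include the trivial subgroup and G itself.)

3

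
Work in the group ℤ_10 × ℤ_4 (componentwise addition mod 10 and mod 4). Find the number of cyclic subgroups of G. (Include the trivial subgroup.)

12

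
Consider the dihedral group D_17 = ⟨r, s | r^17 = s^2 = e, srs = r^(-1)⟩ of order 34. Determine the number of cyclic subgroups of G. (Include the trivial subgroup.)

19

A cyclic subgroup of order d is generated by each of its φ(d) elements of order d, so the cyclic subgroups of order d number (#elements of order d)/φ(d).
Cyclic subgroups by order — order 1: 1; order 2: 17; order 17: 1.
Total: 19.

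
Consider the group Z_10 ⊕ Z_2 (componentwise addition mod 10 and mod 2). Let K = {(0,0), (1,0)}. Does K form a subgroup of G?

No

(1,0) ∈ K but its inverse (9,0) ∉ K, so K is not a subgroup.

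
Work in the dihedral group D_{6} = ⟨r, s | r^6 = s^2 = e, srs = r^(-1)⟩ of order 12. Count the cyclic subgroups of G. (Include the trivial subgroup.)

10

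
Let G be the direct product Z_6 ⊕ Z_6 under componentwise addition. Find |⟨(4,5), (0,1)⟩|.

18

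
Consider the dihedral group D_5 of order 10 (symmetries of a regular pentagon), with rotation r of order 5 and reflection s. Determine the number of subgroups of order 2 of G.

5

|G| = 10 and 2 | 10, so subgroups of order 2 are possible by Lagrange.
The subgroups of order 2 are: {e, r^2s}; {e, r^3s}; {e, r^4s}; {e, rs}; … (5 in all).
So G has 5 subgroups of order 2.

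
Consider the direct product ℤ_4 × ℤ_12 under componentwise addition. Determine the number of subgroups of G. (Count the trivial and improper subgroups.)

|G| = 48, so by Lagrange every subgroup order divides 48. Divisors: 1, 2, 3, 4, 6, 8, 12, 16, 24, 48.
Subgroups by order — order 1: 1; order 2: 3; order 3: 1; order 4: 7; order 6: 3; order 8: 3; order 12: 7; order 16: 1; order 24: 3; order 48: 1.
Total: 1 + 3 + 1 + 7 + 3 + 3 + 7 + 1 + 3 + 1 = 30.

30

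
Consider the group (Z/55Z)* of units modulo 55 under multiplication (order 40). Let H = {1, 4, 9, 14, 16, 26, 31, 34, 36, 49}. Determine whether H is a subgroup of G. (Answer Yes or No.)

|H| = 10 divides |G| = 40, consistent with Lagrange.
H contains the identity, every element's inverse is in H, and H is closed under ·: it is a subgroup.
In fact H = ⟨4⟩.

Yes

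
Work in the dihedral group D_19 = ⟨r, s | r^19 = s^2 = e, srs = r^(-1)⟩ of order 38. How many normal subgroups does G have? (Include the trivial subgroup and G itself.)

G has 22 subgroups. Checking conjugation-invariance by order — order 1: 1/1 normal; order 2: 0/19 normal; order 19: 1/1 normal; order 38: 1/1 normal.
Total normal subgroups: 3.

3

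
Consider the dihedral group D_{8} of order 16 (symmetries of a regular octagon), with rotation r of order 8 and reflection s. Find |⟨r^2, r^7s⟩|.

8

|⟨r^2⟩| = 4 and |⟨r^7s⟩| = 2, so |H| is a multiple of lcm(4, 2) = 4 and divides |G| = 16.
Closing under the operation: H = {e, r^2, r^4, r^6, rs, r^3s, r^5s, r^7s}, so |H| = 8.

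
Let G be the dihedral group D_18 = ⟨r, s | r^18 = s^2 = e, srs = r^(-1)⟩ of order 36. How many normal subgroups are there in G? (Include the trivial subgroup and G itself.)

9

G has 45 subgroups. Checking conjugation-invariance by order — order 1: 1/1 normal; order 2: 1/19 normal; order 3: 1/1 normal; order 4: 0/9 normal; order 6: 1/7 normal; order 9: 1/1 normal; order 12: 0/3 normal; order 18: 3/3 normal; order 36: 1/1 normal.
Total normal subgroups: 9.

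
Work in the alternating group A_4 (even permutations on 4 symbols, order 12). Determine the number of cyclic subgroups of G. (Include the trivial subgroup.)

8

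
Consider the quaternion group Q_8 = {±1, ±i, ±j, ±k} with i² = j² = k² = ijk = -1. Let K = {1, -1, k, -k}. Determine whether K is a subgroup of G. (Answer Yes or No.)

|K| = 4 divides |G| = 8, consistent with Lagrange.
K contains the identity, every element's inverse is in K, and K is closed under ·: it is a subgroup.
In fact K = ⟨-k⟩.

Yes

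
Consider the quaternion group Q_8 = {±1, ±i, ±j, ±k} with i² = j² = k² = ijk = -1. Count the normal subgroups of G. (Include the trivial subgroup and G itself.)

G has 6 subgroups. Checking conjugation-invariance by order — order 1: 1/1 normal; order 2: 1/1 normal; order 4: 3/3 normal; order 8: 1/1 normal.
Total normal subgroups: 6.

6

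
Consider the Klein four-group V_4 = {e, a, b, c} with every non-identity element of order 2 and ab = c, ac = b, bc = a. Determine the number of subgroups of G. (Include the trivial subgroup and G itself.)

|G| = 4, so by Lagrange every subgroup order divides 4. Divisors: 1, 2, 4.
Subgroups by order — order 1: 1; order 2: 3; order 4: 1.
Total: 1 + 3 + 1 = 5.

5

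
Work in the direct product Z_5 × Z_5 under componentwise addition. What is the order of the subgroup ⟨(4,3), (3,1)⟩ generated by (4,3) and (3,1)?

5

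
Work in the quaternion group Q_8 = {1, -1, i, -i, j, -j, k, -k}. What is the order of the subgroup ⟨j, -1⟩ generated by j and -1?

4

|⟨j⟩| = 4 and |⟨-1⟩| = 2, so |H| is a multiple of lcm(4, 2) = 4 and divides |G| = 8.
Closing under the operation: H = {1, -1, j, -j}, so |H| = 4.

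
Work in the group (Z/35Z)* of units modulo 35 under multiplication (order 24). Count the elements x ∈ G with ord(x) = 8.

0

No element of G has order 8 (even though 8 | 24).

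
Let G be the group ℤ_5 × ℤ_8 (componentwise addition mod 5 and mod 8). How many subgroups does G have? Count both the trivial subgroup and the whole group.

8

|G| = 40, so by Lagrange every subgroup order divides 40. Divisors: 1, 2, 4, 5, 8, 10, 20, 40.
Subgroups by order — order 1: 1; order 2: 1; order 4: 1; order 5: 1; order 8: 1; order 10: 1; order 20: 1; order 40: 1.
Total: 1 + 1 + 1 + 1 + 1 + 1 + 1 + 1 = 8.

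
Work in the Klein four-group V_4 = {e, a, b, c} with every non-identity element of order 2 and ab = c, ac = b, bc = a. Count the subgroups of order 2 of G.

3

|G| = 4 and 2 | 4, so subgroups of order 2 are possible by Lagrange.
The subgroups of order 2 are: {e, a}; {e, b}; {e, c}.
So G has 3 subgroups of order 2.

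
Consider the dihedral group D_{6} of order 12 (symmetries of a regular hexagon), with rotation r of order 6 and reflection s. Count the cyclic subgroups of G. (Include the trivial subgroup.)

A cyclic subgroup of order d is generated by each of its φ(d) elements of order d, so the cyclic subgroups of order d number (#elements of order d)/φ(d).
Cyclic subgroups by order — order 1: 1; order 2: 7; order 3: 1; order 6: 1.
Total: 10.

10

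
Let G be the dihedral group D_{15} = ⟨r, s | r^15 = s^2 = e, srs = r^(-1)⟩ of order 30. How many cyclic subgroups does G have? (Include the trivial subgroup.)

19

Group the elements of G by the cyclic subgroup they generate; each cyclic subgroup of order d accounts for φ(d) elements.
Cyclic subgroups by order — order 1: 1; order 2: 15; order 3: 1; order 5: 1; order 15: 1.
Total: 19.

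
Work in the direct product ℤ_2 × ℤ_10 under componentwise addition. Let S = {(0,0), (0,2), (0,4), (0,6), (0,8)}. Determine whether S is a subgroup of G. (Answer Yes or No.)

|S| = 5 divides |G| = 20, consistent with Lagrange.
S contains the identity, every element's inverse is in S, and S is closed under +: it is a subgroup.
In fact S = ⟨(0,2)⟩.

Yes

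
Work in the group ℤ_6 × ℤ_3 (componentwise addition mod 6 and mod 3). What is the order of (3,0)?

2

The order of (3,0) in Z_6 × Z_3 is lcm(ord(3) in Z_6, ord(0) in Z_3).
ord(3) = 2 and ord(0) = 1, so |⟨(3,0)⟩| = lcm(2, 1) = 2.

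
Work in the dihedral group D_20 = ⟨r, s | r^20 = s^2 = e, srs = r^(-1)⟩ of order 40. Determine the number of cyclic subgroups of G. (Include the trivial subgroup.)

A cyclic subgroup of order d is generated by each of its φ(d) elements of order d, so the cyclic subgroups of order d number (#elements of order d)/φ(d).
Cyclic subgroups by order — order 1: 1; order 2: 21; order 4: 1; order 5: 1; order 10: 1; order 20: 1.
Total: 26.

26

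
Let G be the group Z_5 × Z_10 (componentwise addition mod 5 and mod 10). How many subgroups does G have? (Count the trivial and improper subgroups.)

|G| = 50, so by Lagrange every subgroup order divides 50. Divisors: 1, 2, 5, 10, 25, 50.
Subgroups by order — order 1: 1; order 2: 1; order 5: 6; order 10: 6; order 25: 1; order 50: 1.
Total: 1 + 1 + 6 + 6 + 1 + 1 = 16.

16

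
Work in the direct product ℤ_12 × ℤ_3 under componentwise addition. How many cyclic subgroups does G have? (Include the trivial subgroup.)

A cyclic subgroup of order d is generated by each of its φ(d) elements of order d, so the cyclic subgroups of order d number (#elements of order d)/φ(d).
Cyclic subgroups by order — order 1: 1; order 2: 1; order 3: 4; order 4: 1; order 6: 4; order 12: 4.
Total: 15.

15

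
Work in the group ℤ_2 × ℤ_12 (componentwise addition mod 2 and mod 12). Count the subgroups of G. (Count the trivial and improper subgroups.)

16

|G| = 24, so by Lagrange every subgroup order divides 24. Divisors: 1, 2, 3, 4, 6, 8, 12, 24.
Subgroups by order — order 1: 1; order 2: 3; order 3: 1; order 4: 3; order 6: 3; order 8: 1; order 12: 3; order 24: 1.
Total: 1 + 3 + 1 + 3 + 3 + 1 + 3 + 1 = 16.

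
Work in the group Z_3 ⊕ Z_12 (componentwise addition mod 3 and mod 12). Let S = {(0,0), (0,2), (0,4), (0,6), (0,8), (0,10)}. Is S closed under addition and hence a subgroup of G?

Yes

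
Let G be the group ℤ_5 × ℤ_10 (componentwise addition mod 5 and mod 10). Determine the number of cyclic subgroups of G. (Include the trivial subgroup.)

14

A cyclic subgroup of order d is generated by each of its φ(d) elements of order d, so the cyclic subgroups of order d number (#elements of order d)/φ(d).
Cyclic subgroups by order — order 1: 1; order 2: 1; order 5: 6; order 10: 6.
Total: 14.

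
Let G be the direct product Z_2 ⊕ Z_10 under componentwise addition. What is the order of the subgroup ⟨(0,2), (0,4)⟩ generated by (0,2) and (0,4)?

|⟨(0,2)⟩| = 5 and |⟨(0,4)⟩| = 5, so |H| is a multiple of lcm(5, 5) = 5 and divides |G| = 20.
Closing under the operation: H = {(0,0), (0,2), (0,4), (0,6), (0,8)}, so |H| = 5.

5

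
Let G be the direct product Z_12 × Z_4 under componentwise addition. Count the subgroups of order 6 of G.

3

|G| = 48 and 6 | 48, so subgroups of order 6 are possible by Lagrange.
The subgroups of order 6 are: {(0,0), (0,2), (4,0), (4,2), (8,0), (8,2)}; {(0,0), (2,0), (4,0), (6,0), (8,0), (10,0)}; {(0,0), (2,2), (4,0), (6,2), (8,0), (10,2)}.
So G has 3 subgroups of order 6.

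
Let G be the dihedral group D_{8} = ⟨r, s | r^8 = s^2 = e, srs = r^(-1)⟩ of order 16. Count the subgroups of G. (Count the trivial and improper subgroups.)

19

|G| = 16, so by Lagrange every subgroup order divides 16. Divisors: 1, 2, 4, 8, 16.
Subgroups by order — order 1: 1; order 2: 9; order 4: 5; order 8: 3; order 16: 1.
Total: 1 + 9 + 5 + 3 + 1 = 19.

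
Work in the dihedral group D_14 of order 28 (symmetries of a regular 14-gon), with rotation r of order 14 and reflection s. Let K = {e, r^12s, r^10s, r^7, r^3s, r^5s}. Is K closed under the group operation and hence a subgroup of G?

No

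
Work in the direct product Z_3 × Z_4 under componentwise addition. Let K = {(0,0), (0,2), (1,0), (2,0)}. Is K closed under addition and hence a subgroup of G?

No

Closure fails: (0,2) + (1,0) = (1,2) ∉ K. So K is not a subgroup.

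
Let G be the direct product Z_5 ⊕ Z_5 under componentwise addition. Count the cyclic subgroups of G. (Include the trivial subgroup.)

Group the elements of G by the cyclic subgroup they generate; each cyclic subgroup of order d accounts for φ(d) elements.
Cyclic subgroups by order — order 1: 1; order 5: 6.
Total: 7.

7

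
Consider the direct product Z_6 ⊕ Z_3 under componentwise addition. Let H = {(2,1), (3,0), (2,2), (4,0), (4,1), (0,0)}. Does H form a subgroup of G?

(4,0) ∈ H but its inverse (2,0) ∉ H, so H is not a subgroup.

No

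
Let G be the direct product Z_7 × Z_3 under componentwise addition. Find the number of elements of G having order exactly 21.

12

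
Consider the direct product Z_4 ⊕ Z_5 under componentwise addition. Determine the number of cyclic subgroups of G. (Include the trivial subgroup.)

6

Group the elements of G by the cyclic subgroup they generate; each cyclic subgroup of order d accounts for φ(d) elements.
Cyclic subgroups by order — order 1: 1; order 2: 1; order 4: 1; order 5: 1; order 10: 1; order 20: 1.
Total: 6.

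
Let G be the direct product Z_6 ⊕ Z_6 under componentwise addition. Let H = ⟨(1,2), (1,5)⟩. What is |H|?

|⟨(1,2)⟩| = 6 and |⟨(1,5)⟩| = 6, so |H| is a multiple of lcm(6, 6) = 6 and divides |G| = 36.
Closing under the operation: H = {(0,0), (0,3), (1,2), (1,5), (2,1), (2,4), (3,0), (3,3), (4,2), (4,5), (5,1), (5,4)}, so |H| = 12.

12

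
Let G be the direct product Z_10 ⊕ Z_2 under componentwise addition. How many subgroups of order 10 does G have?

3

|G| = 20 and 10 | 20, so subgroups of order 10 are possible by Lagrange.
The subgroups of order 10 are: {(0,0), (0,1), (2,0), (2,1), (4,0), (4,1), (6,0), (6,1), (8,0), (8,1)}; {(0,0), (1,0), (2,0), (3,0), (4,0), (5,0), (6,0), (7,0), (8,0), (9,0)}; {(0,0), (1,1), (2,0), (3,1), (4,0), (5,1), (6,0), (7,1), (8,0), (9,1)}.
So G has 3 subgroups of order 10.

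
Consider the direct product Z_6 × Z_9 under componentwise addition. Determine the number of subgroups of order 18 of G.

4

|G| = 54 and 18 | 54, so subgroups of order 18 are possible by Lagrange.
The subgroups of order 18 are: {(0,0), (0,1), (0,2), (0,3), (0,4), (0,5), (0,6), (0,7), (0,8), (3,0), (3,1), (3,2), (3,3), (3,4), (3,5), (3,6), (3,7), (3,8)}; {(0,0), (0,3), (0,6), (1,0), (1,3), (1,6), (2,0), (2,3), (2,6), (3,0), (3,3), (3,6), (4,0), (4,3), (4,6), (5,0), (5,3), (5,6)}; {(0,0), (0,3), (0,6), (1,1), (1,4), (1,7), (2,2), (2,5), (2,8), (3,0), (3,3), (3,6), (4,1), (4,4), (4,7), (5,2), (5,5), (5,8)}; {(0,0), (0,3), (0,6), (1,2), (1,5), (1,8), (2,1), (2,4), (2,7), (3,0), (3,3), (3,6), (4,2), (4,5), (4,8), (5,1), (5,4), (5,7)}.
So G has 4 subgroups of order 18.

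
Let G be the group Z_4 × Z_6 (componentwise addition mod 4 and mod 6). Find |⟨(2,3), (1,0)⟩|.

8

|⟨(2,3)⟩| = 2 and |⟨(1,0)⟩| = 4, so |H| is a multiple of lcm(2, 4) = 4 and divides |G| = 24.
Closing under the operation: H = {(0,0), (0,3), (1,0), (1,3), (2,0), (2,3), (3,0), (3,3)}, so |H| = 8.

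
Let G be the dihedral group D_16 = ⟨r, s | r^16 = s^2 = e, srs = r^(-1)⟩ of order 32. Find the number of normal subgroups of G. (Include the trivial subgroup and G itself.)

G has 36 subgroups. Checking conjugation-invariance by order — order 1: 1/1 normal; order 2: 1/17 normal; order 4: 1/9 normal; order 8: 1/5 normal; order 16: 3/3 normal; order 32: 1/1 normal.
Total normal subgroups: 8.

8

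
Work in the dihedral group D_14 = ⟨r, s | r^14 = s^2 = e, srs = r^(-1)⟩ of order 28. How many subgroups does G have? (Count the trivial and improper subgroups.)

|G| = 28, so by Lagrange every subgroup order divides 28. Divisors: 1, 2, 4, 7, 14, 28.
Subgroups by order — order 1: 1; order 2: 15; order 4: 7; order 7: 1; order 14: 3; order 28: 1.
Total: 1 + 15 + 7 + 1 + 3 + 1 = 28.

28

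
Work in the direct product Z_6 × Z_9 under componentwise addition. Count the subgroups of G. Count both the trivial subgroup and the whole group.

20

|G| = 54, so by Lagrange every subgroup order divides 54. Divisors: 1, 2, 3, 6, 9, 18, 27, 54.
Subgroups by order — order 1: 1; order 2: 1; order 3: 4; order 6: 4; order 9: 4; order 18: 4; order 27: 1; order 54: 1.
Total: 1 + 1 + 4 + 4 + 4 + 4 + 1 + 1 = 20.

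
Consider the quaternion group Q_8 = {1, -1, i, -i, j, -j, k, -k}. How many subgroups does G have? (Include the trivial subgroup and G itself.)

|G| = 8, so by Lagrange every subgroup order divides 8. Divisors: 1, 2, 4, 8.
Subgroups by order — order 1: 1; order 2: 1; order 4: 3; order 8: 1.
Total: 1 + 1 + 3 + 1 = 6.

6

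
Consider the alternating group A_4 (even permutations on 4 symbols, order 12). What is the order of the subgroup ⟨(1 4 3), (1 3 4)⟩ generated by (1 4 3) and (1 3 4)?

|⟨(1 4 3)⟩| = 3 and |⟨(1 3 4)⟩| = 3, so |H| is a multiple of lcm(3, 3) = 3 and divides |G| = 12.
Closing under the operation: H = {e, (1 3 4), (1 4 3)}, so |H| = 3.

3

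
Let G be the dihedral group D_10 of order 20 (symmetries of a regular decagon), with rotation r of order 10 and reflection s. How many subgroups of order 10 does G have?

3

|G| = 20 and 10 | 20, so subgroups of order 10 are possible by Lagrange.
The subgroups of order 10 are: {e, r, r^2, r^3, r^4, r^5, r^6, r^7, r^8, r^9}; {e, r^2, r^4, r^6, r^8, s, r^2s, r^4s, r^6s, r^8s}; {e, r^2, r^4, r^6, r^8, rs, r^3s, r^5s, r^7s, r^9s}.
So G has 3 subgroups of order 10.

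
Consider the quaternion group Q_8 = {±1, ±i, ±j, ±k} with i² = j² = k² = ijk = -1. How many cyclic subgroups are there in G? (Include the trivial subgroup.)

5

Each element a generates a cyclic subgroup ⟨a⟩; distinct elements may generate the same one (a cyclic group of order d has φ(d) generators).
Cyclic subgroups by order — order 1: 1; order 2: 1; order 4: 3.
Total: 5.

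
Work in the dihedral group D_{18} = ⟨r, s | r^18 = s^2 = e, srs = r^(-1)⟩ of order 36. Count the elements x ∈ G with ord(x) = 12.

0

No element of G has order 12 (even though 12 | 36).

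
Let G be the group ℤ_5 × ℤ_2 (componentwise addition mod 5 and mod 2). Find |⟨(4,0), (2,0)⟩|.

|⟨(4,0)⟩| = 5 and |⟨(2,0)⟩| = 5, so |H| is a multiple of lcm(5, 5) = 5 and divides |G| = 10.
Closing under the operation: H = {(0,0), (1,0), (2,0), (3,0), (4,0)}, so |H| = 5.

5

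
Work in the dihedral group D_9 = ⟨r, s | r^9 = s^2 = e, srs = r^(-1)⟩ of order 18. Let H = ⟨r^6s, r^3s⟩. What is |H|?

6

|⟨r^6s⟩| = 2 and |⟨r^3s⟩| = 2, so |H| is a multiple of lcm(2, 2) = 2 and divides |G| = 18.
Closing under the operation: H = {e, r^3, r^6, s, r^3s, r^6s}, so |H| = 6.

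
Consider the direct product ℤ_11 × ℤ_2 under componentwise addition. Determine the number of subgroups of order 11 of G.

1

|G| = 22 and 11 | 22, so subgroups of order 11 are possible by Lagrange.
The subgroups of order 11 are: {(0,0), (1,0), (2,0), (3,0), (4,0), (5,0), (6,0), (7,0), (8,0), (9,0), (10,0)}.
So G has 1 subgroup of order 11.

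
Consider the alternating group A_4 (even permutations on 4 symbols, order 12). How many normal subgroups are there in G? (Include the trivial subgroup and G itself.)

G has 10 subgroups. Checking conjugation-invariance by order — order 1: 1/1 normal; order 2: 0/3 normal; order 3: 0/4 normal; order 4: 1/1 normal; order 12: 1/1 normal.
Total normal subgroups: 3.

3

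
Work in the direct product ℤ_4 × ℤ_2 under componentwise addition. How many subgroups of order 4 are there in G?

3

|G| = 8 and 4 | 8, so subgroups of order 4 are possible by Lagrange.
The subgroups of order 4 are: {(0,0), (0,1), (2,0), (2,1)}; {(0,0), (1,0), (2,0), (3,0)}; {(0,0), (1,1), (2,0), (3,1)}.
So G has 3 subgroups of order 4.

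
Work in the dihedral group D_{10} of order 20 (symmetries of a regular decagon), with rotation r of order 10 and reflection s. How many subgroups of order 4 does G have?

5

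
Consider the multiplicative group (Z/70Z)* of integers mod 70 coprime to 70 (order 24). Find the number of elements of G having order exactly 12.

The elements of order 12 are: 3, 17, 23, 33, 37, 47, 53, 67.
That's 8.

8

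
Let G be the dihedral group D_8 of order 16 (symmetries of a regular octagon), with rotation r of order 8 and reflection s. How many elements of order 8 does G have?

4

The elements of order 8 are: r, r^3, r^5, r^7.
That's 4.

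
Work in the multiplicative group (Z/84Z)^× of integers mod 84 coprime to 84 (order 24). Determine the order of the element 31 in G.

Compute successive powers of 31 mod 84: 31, 37, 55, 25, 19, 1; 31^6 ≡ 1 (mod 84).
So |⟨31⟩| = 6.

6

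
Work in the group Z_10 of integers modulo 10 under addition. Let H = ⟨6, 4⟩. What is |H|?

5

|⟨6⟩| = 5 and |⟨4⟩| = 5, so |H| is a multiple of lcm(5, 5) = 5 and divides |G| = 10.
Closing under the operation: H = {0, 2, 4, 6, 8}, so |H| = 5.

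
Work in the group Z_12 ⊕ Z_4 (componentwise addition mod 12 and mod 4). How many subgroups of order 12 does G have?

7

|G| = 48 and 12 | 48, so subgroups of order 12 are possible by Lagrange.
The subgroups of order 12 are: {(0,0), (0,1), (0,2), (0,3), (4,0), (4,1), (4,2), (4,3), (8,0), (8,1), (8,2), (8,3)}; {(0,0), (0,2), (2,0), (2,2), (4,0), (4,2), (6,0), (6,2), (8,0), (8,2), (10,0), (10,2)}; {(0,0), (0,2), (2,1), (2,3), (4,0), (4,2), (6,1), (6,3), (8,0), (8,2), (10,1), (10,3)}; {(0,0), (1,0), (2,0), (3,0), (4,0), (5,0), (6,0), (7,0), (8,0), (9,0), (10,0), (11,0)}; … (7 in all).
So G has 7 subgroups of order 12.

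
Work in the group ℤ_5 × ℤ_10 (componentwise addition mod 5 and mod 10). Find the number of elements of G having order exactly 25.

0

An element (a,b) has order lcm(ord(a), ord(b)); count pairs with lcm equal to 25.
Enumerating gives 0 such elements.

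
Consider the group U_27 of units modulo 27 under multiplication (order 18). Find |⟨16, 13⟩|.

9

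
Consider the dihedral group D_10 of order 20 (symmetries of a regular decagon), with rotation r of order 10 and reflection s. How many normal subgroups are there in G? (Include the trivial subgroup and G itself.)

7

G has 22 subgroups. Checking conjugation-invariance by order — order 1: 1/1 normal; order 2: 1/11 normal; order 4: 0/5 normal; order 5: 1/1 normal; order 10: 3/3 normal; order 20: 1/1 normal.
Total normal subgroups: 7.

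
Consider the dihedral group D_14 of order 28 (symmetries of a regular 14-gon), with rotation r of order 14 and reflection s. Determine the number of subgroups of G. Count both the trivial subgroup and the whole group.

28

|G| = 28, so by Lagrange every subgroup order divides 28. Divisors: 1, 2, 4, 7, 14, 28.
Subgroups by order — order 1: 1; order 2: 15; order 4: 7; order 7: 1; order 14: 3; order 28: 1.
Total: 1 + 15 + 7 + 1 + 3 + 1 = 28.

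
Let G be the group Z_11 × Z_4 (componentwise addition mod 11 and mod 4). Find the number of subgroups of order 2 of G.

1

|G| = 44 and 2 | 44, so subgroups of order 2 are possible by Lagrange.
The subgroups of order 2 are: {(0,0), (0,2)}.
So G has 1 subgroup of order 2.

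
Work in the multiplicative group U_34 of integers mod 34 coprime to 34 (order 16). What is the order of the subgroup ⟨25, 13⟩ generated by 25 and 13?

|⟨25⟩| = 8 and |⟨13⟩| = 4, so |H| is a multiple of lcm(8, 4) = 8 and divides |G| = 16.
Closing under the operation: H = {1, 9, 13, 15, 19, 21, 25, 33}, so |H| = 8.

8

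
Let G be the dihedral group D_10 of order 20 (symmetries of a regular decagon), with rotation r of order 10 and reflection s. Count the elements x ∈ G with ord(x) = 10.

The elements of order 10 are: r, r^3, r^7, r^9.
That's 4.

4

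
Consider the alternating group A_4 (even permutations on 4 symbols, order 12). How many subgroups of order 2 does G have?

|G| = 12 and 2 | 12, so subgroups of order 2 are possible by Lagrange.
The subgroups of order 2 are: {e, (1 2)(3 4)}; {e, (1 3)(2 4)}; {e, (1 4)(2 3)}.
So G has 3 subgroups of order 2.

3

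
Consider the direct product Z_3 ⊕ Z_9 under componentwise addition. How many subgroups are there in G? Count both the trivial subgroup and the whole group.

|G| = 27, so by Lagrange every subgroup order divides 27. Divisors: 1, 3, 9, 27.
Subgroups by order — order 1: 1; order 3: 4; order 9: 4; order 27: 1.
Total: 1 + 4 + 4 + 1 = 10.

10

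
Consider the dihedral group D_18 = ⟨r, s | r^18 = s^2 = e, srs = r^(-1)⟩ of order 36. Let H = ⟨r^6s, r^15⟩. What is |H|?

12

|⟨r^6s⟩| = 2 and |⟨r^15⟩| = 6, so |H| is a multiple of lcm(2, 6) = 6 and divides |G| = 36.
Closing under the operation: H = {e, r^3, r^6, r^9, r^12, r^15, s, r^3s, r^6s, r^9s, r^12s, r^15s}, so |H| = 12.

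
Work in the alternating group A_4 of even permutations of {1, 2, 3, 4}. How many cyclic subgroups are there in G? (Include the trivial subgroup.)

8

A cyclic subgroup of order d is generated by each of its φ(d) elements of order d, so the cyclic subgroups of order d number (#elements of order d)/φ(d).
Cyclic subgroups by order — order 1: 1; order 2: 3; order 3: 4.
Total: 8.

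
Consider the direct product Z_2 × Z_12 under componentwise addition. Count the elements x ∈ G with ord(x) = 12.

8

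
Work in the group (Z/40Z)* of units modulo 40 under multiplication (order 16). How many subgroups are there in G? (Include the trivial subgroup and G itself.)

27

|G| = 16, so by Lagrange every subgroup order divides 16. Divisors: 1, 2, 4, 8, 16.
Subgroups by order — order 1: 1; order 2: 7; order 4: 11; order 8: 7; order 16: 1.
Total: 1 + 7 + 11 + 7 + 1 = 27.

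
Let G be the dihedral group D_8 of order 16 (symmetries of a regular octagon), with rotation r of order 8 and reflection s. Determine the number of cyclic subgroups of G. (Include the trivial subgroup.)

12

Each element a generates a cyclic subgroup ⟨a⟩; distinct elements may generate the same one (a cyclic group of order d has φ(d) generators).
Cyclic subgroups by order — order 1: 1; order 2: 9; order 4: 1; order 8: 1.
Total: 12.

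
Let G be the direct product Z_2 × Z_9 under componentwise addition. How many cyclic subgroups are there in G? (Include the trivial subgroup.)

A cyclic subgroup of order d is generated by each of its φ(d) elements of order d, so the cyclic subgroups of order d number (#elements of order d)/φ(d).
Cyclic subgroups by order — order 1: 1; order 2: 1; order 3: 1; order 6: 1; order 9: 1; order 18: 1.
Total: 6.

6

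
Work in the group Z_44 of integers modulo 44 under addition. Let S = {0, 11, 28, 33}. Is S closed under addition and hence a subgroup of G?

28 ∈ S but its inverse 16 ∉ S, so S is not a subgroup.

No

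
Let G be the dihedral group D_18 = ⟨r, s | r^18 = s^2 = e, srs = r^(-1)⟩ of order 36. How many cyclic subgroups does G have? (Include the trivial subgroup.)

Group the elements of G by the cyclic subgroup they generate; each cyclic subgroup of order d accounts for φ(d) elements.
Cyclic subgroups by order — order 1: 1; order 2: 19; order 3: 1; order 6: 1; order 9: 1; order 18: 1.
Total: 24.

24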